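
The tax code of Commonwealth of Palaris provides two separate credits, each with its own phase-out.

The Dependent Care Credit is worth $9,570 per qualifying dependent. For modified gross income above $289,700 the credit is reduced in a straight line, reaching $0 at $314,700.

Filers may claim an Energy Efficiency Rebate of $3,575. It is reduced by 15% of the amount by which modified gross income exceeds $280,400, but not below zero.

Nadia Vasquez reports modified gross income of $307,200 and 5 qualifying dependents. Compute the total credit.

$14,355

Dependent Care Credit: base = 5 × $9,570 = $47,850. $307,200 is $17,500 into a $25,000 phase-out range, leaving 7,500/25,000 of the credit: $47,850 × 7,500/25,000 = $14,355.
Energy Efficiency Rebate: 15% of the $26,800 excess over $280,400 is $4,020 ≥ base, so the credit is $0.
Total: $14,355 + $0 = $14,355.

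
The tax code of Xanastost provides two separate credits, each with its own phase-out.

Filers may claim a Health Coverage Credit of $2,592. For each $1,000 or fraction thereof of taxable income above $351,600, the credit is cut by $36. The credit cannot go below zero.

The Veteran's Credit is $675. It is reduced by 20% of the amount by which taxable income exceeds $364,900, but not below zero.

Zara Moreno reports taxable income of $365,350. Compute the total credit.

$2,673

Health Coverage Credit: income exceeds $351,600 by $13,750, which is 14 full-or-partial $1,000 increments; reduction = 14 × $36 = $504, leaving $2,088.
Veteran's Credit: 20% of the $450 excess over $364,900 is $90; credit = $675 − $90 = $585.
Total: $2,088 + $585 = $2,673.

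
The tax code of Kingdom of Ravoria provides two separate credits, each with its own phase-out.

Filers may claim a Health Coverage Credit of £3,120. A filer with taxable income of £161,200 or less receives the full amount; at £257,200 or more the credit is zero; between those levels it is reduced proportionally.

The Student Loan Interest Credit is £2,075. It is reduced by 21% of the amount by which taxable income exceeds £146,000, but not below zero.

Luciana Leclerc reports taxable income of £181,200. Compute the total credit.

Health Coverage Credit: £181,200 is £20,000 into a £96,000 phase-out range, leaving 76,000/96,000 of the credit: £3,120 × 76,000/96,000 = £2,470.
Student Loan Interest Credit: 21% of the £35,200 excess over £146,000 is £7,392 ≥ base, so the credit is £0.
Total: £2,470 + £0 = £2,470.

£2,470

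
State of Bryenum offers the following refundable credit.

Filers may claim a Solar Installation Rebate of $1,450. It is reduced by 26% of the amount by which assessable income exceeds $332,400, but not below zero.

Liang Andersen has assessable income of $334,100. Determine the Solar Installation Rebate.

$1,008

Solar Installation Rebate: 26% of the $1,700 excess over $332,400 is $442; credit = $1,450 − $442 = $1,008.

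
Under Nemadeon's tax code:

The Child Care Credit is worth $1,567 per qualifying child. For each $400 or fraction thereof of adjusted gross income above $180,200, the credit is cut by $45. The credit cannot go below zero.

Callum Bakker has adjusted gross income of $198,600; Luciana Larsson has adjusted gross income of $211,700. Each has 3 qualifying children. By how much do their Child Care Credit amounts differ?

Callum ($198,600): Child Care Credit: base = 3 × $1,567 = $4,701. income exceeds $180,200 by $18,400, which is 46 full-or-partial $400 increments; reduction = 46 × $45 = $2,070, leaving $2,631.
Luciana ($211,700): Child Care Credit: base = 3 × $1,567 = $4,701. income exceeds $180,200 by $31,500, which is 79 full-or-partial $400 increments; reduction = 79 × $45 = $3,555, leaving $1,146.
Difference: |$2,631 − $1,146| = $1,485.

$1,485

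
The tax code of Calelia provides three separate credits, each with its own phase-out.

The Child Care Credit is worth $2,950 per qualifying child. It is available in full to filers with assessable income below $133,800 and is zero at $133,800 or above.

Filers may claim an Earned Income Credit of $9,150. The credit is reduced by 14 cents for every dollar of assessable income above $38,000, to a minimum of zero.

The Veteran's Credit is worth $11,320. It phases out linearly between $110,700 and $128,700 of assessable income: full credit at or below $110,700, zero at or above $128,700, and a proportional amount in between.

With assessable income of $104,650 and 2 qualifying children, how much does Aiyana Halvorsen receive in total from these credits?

$17,220

Child Care Credit: base = 2 × $2,950 = $5,900. $104,650 is below the $133,800 cutoff, so the full $5,900 applies.
Earned Income Credit: 14% of the $66,650 excess over $38,000 is $9,331 ≥ base, so the credit is $0.
Veteran's Credit: $104,650 is at or below the $110,700 threshold, so the full $11,320 applies.
Total: $5,900 + $0 + $11,320 = $17,220.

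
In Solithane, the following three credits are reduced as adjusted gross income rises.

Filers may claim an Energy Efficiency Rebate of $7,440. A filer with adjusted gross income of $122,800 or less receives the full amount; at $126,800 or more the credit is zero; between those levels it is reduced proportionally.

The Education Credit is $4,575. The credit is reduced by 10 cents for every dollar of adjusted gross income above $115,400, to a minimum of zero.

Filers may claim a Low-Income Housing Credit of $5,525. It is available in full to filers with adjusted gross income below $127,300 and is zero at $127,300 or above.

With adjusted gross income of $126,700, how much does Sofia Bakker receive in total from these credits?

Energy Efficiency Rebate: $126,700 is $3,900 into a $4,000 phase-out range, leaving 100/4,000 of the credit: $7,440 × 100/4,000 = $186.
Education Credit: 10% of the $11,300 excess over $115,400 is $1,130; credit = $4,575 − $1,130 = $3,445.
Low-Income Housing Credit: $126,700 is below the $127,300 cutoff, so the full $5,525 applies.
Total: $186 + $3,445 + $5,525 = $9,156.

$9,156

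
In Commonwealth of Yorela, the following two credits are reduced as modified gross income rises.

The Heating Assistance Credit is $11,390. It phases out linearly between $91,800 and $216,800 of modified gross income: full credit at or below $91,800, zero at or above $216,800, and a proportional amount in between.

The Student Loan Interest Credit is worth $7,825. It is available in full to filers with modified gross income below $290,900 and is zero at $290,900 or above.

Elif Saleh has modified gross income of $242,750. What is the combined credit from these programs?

$7,825

Heating Assistance Credit: $242,750 is at or above $216,800, so the credit is $0.
Student Loan Interest Credit: $242,750 is below the $290,900 cutoff, so the full $7,825 applies.
Total: $0 + $7,825 = $7,825.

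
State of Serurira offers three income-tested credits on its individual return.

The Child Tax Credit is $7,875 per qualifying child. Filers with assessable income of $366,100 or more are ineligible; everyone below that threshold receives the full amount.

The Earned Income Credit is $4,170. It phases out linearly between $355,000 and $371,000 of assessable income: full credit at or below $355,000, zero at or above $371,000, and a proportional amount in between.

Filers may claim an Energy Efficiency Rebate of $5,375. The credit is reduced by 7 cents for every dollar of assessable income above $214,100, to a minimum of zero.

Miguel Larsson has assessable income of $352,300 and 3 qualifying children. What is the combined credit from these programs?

$27,795

Child Tax Credit: base = 3 × $7,875 = $23,625. $352,300 is below the $366,100 cutoff, so the full $23,625 applies.
Earned Income Credit: $352,300 is at or below the $355,000 threshold, so the full $4,170 applies.
Energy Efficiency Rebate: 7% of the $138,200 excess over $214,100 is $9,674 ≥ base, so the credit is $0.
Total: $23,625 + $4,170 + $0 = $27,795.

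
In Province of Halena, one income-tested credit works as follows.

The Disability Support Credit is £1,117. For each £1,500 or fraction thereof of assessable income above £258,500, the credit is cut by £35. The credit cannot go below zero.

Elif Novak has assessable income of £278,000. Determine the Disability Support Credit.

Disability Support Credit: income exceeds £258,500 by £19,500, which is 13 full-or-partial £1,500 increments; reduction = 13 × £35 = £455, leaving £662.

£662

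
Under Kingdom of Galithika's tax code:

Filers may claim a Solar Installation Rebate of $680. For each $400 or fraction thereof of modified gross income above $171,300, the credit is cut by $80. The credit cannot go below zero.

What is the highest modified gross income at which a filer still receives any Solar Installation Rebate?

$174,500

After 8 increments the reduction is 8 × $80 = $640, leaving $40; one more increment wipes it out. Increment 8 ends at excess 8 × $400 = $3,200, so the highest qualifying income is $171,300 + $3,200 = $174,500.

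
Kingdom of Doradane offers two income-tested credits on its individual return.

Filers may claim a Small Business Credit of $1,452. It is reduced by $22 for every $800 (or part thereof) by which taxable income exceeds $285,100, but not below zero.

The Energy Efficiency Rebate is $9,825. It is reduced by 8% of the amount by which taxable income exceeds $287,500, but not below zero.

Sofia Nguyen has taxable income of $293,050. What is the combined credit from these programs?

$10,613

Small Business Credit: income exceeds $285,100 by $7,950, which is 10 full-or-partial $800 increments; reduction = 10 × $22 = $220, leaving $1,232.
Energy Efficiency Rebate: 8% of the $5,550 excess over $287,500 is $444; credit = $9,825 − $444 = $9,381.
Total: $1,232 + $9,381 = $10,613.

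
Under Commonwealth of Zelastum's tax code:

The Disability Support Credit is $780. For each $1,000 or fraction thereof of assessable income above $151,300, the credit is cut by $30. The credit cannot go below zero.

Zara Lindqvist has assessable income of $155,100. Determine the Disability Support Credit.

$660

Disability Support Credit: income exceeds $151,300 by $3,800, which is 4 full-or-partial $1,000 increments; reduction = 4 × $30 = $120, leaving $660.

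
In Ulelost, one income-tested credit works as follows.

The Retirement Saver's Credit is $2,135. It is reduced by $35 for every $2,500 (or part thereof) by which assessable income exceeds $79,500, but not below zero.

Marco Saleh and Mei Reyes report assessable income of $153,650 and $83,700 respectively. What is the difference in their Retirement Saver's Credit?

$980

Marco ($153,650): Retirement Saver's Credit: income exceeds $79,500 by $74,150, which is 30 full-or-partial $2,500 increments; reduction = 30 × $35 = $1,050, leaving $1,085.
Mei ($83,700): Retirement Saver's Credit: income exceeds $79,500 by $4,200, which is 2 full-or-partial $2,500 increments; reduction = 2 × $35 = $70, leaving $2,065.
Difference: |$1,085 − $2,065| = $980.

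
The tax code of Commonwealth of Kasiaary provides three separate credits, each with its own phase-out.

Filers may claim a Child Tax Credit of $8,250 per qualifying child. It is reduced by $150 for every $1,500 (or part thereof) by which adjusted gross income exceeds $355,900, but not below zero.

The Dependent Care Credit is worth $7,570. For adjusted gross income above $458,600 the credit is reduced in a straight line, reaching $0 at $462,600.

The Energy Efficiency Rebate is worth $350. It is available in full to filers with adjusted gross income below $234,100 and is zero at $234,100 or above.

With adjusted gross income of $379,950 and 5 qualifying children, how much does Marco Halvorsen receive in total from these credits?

$46,270

Child Tax Credit: base = 5 × $8,250 = $41,250. income exceeds $355,900 by $24,050, which is 17 full-or-partial $1,500 increments; reduction = 17 × $150 = $2,550, leaving $38,700.
Dependent Care Credit: $379,950 is at or below the $458,600 threshold, so the full $7,570 applies.
Energy Efficiency Rebate: $379,950 meets or exceeds the $234,100 cutoff, so the credit is $0.
Total: $38,700 + $7,570 + $0 = $46,270.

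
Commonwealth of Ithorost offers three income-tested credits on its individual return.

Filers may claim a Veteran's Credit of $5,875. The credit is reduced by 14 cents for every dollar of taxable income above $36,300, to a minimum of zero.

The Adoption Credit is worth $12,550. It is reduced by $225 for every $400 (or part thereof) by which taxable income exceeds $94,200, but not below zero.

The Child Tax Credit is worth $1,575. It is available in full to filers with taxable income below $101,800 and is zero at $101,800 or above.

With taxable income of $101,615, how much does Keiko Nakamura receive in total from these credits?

$9,850

Veteran's Credit: 14% of the $65,315 excess over $36,300 is $9,144.10 ≥ base, so the credit is $0.
Adoption Credit: income exceeds $94,200 by $7,415, which is 19 full-or-partial $400 increments; reduction = 19 × $225 = $4,275, leaving $8,275.
Child Tax Credit: $101,615 is below the $101,800 cutoff, so the full $1,575 applies.
Total: $0 + $8,275 + $1,575 = $9,850.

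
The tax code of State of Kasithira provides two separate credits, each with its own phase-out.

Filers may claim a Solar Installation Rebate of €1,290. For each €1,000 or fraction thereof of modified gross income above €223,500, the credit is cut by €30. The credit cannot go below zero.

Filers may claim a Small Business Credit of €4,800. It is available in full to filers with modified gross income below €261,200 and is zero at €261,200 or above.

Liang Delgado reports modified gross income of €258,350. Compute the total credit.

Solar Installation Rebate: income exceeds €223,500 by €34,850, which is 35 full-or-partial €1,000 increments; reduction = 35 × €30 = €1,050, leaving €240.
Small Business Credit: €258,350 is below the €261,200 cutoff, so the full €4,800 applies.
Total: €240 + €4,800 = €5,040.

€5,040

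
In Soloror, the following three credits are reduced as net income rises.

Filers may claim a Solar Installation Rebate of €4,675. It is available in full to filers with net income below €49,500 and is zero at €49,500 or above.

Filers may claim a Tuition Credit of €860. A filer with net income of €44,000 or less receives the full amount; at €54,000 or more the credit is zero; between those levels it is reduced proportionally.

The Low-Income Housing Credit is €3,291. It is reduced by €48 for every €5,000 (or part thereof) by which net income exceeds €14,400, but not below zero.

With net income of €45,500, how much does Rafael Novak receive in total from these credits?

€8,361

Solar Installation Rebate: €45,500 is below the €49,500 cutoff, so the full €4,675 applies.
Tuition Credit: €45,500 is €1,500 into a €10,000 phase-out range, leaving 8,500/10,000 of the credit: €860 × 8,500/10,000 = €731.
Low-Income Housing Credit: income exceeds €14,400 by €31,100, which is 7 full-or-partial €5,000 increments; reduction = 7 × €48 = €336, leaving €2,955.
Total: €4,675 + €731 + €2,955 = €8,361.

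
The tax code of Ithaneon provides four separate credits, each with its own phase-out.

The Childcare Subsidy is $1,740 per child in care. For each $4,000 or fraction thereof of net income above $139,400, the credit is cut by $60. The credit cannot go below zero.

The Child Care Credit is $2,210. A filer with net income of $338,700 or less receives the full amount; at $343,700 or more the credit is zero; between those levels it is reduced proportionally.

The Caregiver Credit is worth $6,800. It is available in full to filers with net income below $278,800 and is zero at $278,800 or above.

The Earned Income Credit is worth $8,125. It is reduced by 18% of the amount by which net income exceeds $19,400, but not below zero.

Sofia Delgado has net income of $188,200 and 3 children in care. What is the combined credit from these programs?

Childcare Subsidy: base = 3 × $1,740 = $5,220. income exceeds $139,400 by $48,800, which is 13 full-or-partial $4,000 increments; reduction = 13 × $60 = $780, leaving $4,440.
Child Care Credit: $188,200 is at or below the $338,700 threshold, so the full $2,210 applies.
Caregiver Credit: $188,200 is below the $278,800 cutoff, so the full $6,800 applies.
Earned Income Credit: 18% of the $168,800 excess over $19,400 is $30,384 ≥ base, so the credit is $0.
Total: $4,440 + $2,210 + $6,800 + $0 = $13,450.

$13,450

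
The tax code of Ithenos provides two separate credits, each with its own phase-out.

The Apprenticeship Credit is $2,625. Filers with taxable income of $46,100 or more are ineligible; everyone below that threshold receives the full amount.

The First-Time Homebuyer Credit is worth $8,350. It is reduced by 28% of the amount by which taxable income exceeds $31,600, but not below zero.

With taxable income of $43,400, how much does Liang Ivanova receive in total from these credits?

$7,671

Apprenticeship Credit: $43,400 is below the $46,100 cutoff, so the full $2,625 applies.
First-Time Homebuyer Credit: 28% of the $11,800 excess over $31,600 is $3,304; credit = $8,350 − $3,304 = $5,046.
Total: $2,625 + $5,046 = $7,671.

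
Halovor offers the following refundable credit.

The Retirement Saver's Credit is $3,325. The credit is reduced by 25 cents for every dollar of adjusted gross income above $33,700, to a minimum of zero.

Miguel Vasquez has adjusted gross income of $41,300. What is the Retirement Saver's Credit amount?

Retirement Saver's Credit: 25% of the $7,600 excess over $33,700 is $1,900; credit = $3,325 − $1,900 = $1,425.

$1,425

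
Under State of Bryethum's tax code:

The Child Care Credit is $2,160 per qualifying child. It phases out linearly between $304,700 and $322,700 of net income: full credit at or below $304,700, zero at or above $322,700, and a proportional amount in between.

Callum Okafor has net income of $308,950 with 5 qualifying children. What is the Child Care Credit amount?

Child Care Credit: base = 5 × $2,160 = $10,800. $308,950 is $4,250 into a $18,000 phase-out range, leaving 13,750/18,000 of the credit: $10,800 × 13,750/18,000 = $8,250.

$8,250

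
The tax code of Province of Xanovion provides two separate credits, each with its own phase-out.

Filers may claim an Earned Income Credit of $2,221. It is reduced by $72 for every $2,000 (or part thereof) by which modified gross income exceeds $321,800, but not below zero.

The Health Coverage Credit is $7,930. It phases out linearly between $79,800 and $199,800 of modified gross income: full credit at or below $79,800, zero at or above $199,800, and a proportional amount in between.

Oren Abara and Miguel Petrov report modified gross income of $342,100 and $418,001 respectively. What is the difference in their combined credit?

Oren ($342,100): Earned Income Credit: income exceeds $321,800 by $20,300, which is 11 full-or-partial $2,000 increments; reduction = 11 × $72 = $792, leaving $1,429. Health Coverage Credit: $342,100 is at or above $199,800, so the credit is $0. total $1,429 + $0 = $1,429
Miguel ($418,001): Earned Income Credit: income exceeds $321,800 by $96,201 → 49 increments × $72 = $3,528 ≥ base, so the credit is $0. Health Coverage Credit: $418,001 is at or above $199,800, so the credit is $0. total $0 + $0 = $0
Difference: |$1,429 − $0| = $1,429.

$1,429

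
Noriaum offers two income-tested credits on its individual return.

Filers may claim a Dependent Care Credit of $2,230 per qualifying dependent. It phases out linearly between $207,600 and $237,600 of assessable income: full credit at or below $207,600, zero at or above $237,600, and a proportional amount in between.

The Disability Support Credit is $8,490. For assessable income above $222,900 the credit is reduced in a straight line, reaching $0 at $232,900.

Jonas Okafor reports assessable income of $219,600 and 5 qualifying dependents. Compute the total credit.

Dependent Care Credit: base = 5 × $2,230 = $11,150. $219,600 is $12,000 into a $30,000 phase-out range, leaving 18,000/30,000 of the credit: $11,150 × 18,000/30,000 = $6,690.
Disability Support Credit: $219,600 is at or below the $222,900 threshold, so the full $8,490 applies.
Total: $6,690 + $8,490 = $15,180.

$15,180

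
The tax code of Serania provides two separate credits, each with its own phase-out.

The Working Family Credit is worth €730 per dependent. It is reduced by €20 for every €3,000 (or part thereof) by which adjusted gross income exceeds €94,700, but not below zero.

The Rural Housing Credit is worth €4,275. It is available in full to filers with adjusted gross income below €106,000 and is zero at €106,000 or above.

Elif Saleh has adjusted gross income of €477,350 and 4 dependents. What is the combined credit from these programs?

€360

Working Family Credit: base = 4 × €730 = €2,920. income exceeds €94,700 by €382,650, which is 128 full-or-partial €3,000 increments; reduction = 128 × €20 = €2,560, leaving €360.
Rural Housing Credit: €477,350 meets or exceeds the €106,000 cutoff, so the credit is €0.
Total: €360 + €0 = €360.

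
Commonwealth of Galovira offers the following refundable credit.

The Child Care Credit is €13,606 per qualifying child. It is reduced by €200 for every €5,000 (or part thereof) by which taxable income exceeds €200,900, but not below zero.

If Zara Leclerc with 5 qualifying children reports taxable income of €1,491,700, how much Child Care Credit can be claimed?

€16,230

Child Care Credit: base = 5 × €13,606 = €68,030. income exceeds €200,900 by €1,290,800, which is 259 full-or-partial €5,000 increments; reduction = 259 × €200 = €51,800, leaving €16,230.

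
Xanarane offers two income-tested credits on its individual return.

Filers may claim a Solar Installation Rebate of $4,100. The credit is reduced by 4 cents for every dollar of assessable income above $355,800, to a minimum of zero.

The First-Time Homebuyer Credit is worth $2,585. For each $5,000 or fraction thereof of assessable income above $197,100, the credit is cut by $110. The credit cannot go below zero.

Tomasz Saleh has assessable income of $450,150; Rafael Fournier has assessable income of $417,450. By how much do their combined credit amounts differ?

Tomasz ($450,150): Solar Installation Rebate: 4% of the $94,350 excess over $355,800 is $3,774; credit = $4,100 − $3,774 = $326. First-Time Homebuyer Credit: income exceeds $197,100 by $253,050 → 51 increments × $110 = $5,610 ≥ base, so the credit is $0. total $326 + $0 = $326
Rafael ($417,450): Solar Installation Rebate: 4% of the $61,650 excess over $355,800 is $2,466; credit = $4,100 − $2,466 = $1,634. First-Time Homebuyer Credit: income exceeds $197,100 by $220,350 → 45 increments × $110 = $4,950 ≥ base, so the credit is $0. total $1,634 + $0 = $1,634
Difference: |$326 − $1,634| = $1,308.

$1,308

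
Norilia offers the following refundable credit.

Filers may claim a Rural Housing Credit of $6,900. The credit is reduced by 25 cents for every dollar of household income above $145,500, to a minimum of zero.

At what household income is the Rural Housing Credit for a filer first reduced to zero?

The credit falls by 25% of each dollar above $145,500, so it reaches zero when the excess is $6,900 / 25% = $27,600: income = $145,500 + $27,600 = $173,100.

$173,100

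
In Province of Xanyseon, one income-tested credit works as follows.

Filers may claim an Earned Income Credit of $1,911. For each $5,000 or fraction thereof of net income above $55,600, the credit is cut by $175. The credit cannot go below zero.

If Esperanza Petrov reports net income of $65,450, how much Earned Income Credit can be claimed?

Earned Income Credit: income exceeds $55,600 by $9,850, which is 2 full-or-partial $5,000 increments; reduction = 2 × $175 = $350, leaving $1,561.

$1,561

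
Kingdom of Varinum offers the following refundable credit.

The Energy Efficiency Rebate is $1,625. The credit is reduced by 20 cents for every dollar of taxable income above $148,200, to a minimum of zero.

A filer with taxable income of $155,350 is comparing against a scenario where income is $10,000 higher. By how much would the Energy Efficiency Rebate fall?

$195

At $155,350 — 20% of the $7,150 excess over $148,200 is $1,430; credit = $1,625 − $1,430 = $195.
At $165,350 — 20% of the $17,150 excess over $148,200 is $3,430 ≥ base, so the credit is $0.
Lost: $195 − $0 = $195.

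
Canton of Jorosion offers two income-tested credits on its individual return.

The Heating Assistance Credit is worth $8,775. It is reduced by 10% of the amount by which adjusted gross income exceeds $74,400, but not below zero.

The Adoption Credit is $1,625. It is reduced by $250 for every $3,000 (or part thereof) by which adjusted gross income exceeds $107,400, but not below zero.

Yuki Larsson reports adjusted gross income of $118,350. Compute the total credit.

Heating Assistance Credit: 10% of the $43,950 excess over $74,400 is $4,395; credit = $8,775 − $4,395 = $4,380.
Adoption Credit: income exceeds $107,400 by $10,950, which is 4 full-or-partial $3,000 increments; reduction = 4 × $250 = $1,000, leaving $625.
Total: $4,380 + $625 = $5,005.

$5,005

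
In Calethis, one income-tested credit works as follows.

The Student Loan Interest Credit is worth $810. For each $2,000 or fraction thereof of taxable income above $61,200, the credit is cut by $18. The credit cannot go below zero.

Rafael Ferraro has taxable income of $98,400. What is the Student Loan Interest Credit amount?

$468

Student Loan Interest Credit: income exceeds $61,200 by $37,200, which is 19 full-or-partial $2,000 increments; reduction = 19 × $18 = $342, leaving $468.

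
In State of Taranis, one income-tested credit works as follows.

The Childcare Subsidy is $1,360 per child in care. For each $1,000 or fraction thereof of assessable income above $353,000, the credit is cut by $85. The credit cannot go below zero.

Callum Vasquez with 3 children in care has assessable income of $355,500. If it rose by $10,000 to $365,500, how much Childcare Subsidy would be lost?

At $355,500 — base = 3 × $1,360 = $4,080. income exceeds $353,000 by $2,500, which is 3 full-or-partial $1,000 increments; reduction = 3 × $85 = $255, leaving $3,825.
At $365,500 — base = 3 × $1,360 = $4,080. income exceeds $353,000 by $12,500, which is 13 full-or-partial $1,000 increments; reduction = 13 × $85 = $1,105, leaving $2,975.
Lost: $3,825 − $2,975 = $850.

$850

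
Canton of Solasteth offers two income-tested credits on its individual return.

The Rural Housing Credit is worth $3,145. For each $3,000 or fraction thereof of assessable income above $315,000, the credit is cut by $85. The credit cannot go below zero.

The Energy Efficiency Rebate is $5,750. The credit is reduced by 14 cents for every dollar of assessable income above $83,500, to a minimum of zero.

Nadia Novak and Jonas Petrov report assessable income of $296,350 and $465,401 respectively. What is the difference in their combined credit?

Nadia ($296,350): Rural Housing Credit: $296,350 is at or below the $315,000 threshold, so the full $3,145 applies. Energy Efficiency Rebate: 14% of the $212,850 excess over $83,500 is $29,799 ≥ base, so the credit is $0. total $3,145 + $0 = $3,145
Jonas ($465,401): Rural Housing Credit: income exceeds $315,000 by $150,401 → 51 increments × $85 = $4,335 ≥ base, so the credit is $0. Energy Efficiency Rebate: 14% of the $381,901 excess over $83,500 is $53,466.14 ≥ base, so the credit is $0. total $0 + $0 = $0
Difference: |$3,145 − $0| = $3,145.

$3,145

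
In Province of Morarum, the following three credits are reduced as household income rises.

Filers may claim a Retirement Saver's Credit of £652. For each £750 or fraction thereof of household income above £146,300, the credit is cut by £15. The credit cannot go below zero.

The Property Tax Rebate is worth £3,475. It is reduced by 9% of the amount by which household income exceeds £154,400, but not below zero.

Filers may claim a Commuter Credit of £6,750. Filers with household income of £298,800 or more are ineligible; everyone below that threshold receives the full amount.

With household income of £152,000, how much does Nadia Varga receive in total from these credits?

£10,757

Retirement Saver's Credit: income exceeds £146,300 by £5,700, which is 8 full-or-partial £750 increments; reduction = 8 × £15 = £120, leaving £532.
Property Tax Rebate: £152,000 is at or below the £154,400 threshold, so the full £3,475 applies.
Commuter Credit: £152,000 is below the £298,800 cutoff, so the full £6,750 applies.
Total: £532 + £3,475 + £6,750 = £10,757.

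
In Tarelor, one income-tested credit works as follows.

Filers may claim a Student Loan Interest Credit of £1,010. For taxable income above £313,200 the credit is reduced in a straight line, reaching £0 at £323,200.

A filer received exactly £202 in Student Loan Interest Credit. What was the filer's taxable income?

£202 is 202/1,010 of the full £1,010, so 808/1,010 of the £10,000 range has been used: income = £313,200 + £10,000 × 808/1,010 = £321,200.

£321,200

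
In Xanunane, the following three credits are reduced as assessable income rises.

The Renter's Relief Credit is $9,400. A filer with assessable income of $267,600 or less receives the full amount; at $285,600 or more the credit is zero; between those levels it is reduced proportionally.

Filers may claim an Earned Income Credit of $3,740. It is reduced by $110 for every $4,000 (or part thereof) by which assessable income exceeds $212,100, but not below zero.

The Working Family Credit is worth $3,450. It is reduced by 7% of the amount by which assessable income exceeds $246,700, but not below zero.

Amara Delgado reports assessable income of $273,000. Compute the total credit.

$10,169

Renter's Relief Credit: $273,000 is $5,400 into a $18,000 phase-out range, leaving 12,600/18,000 of the credit: $9,400 × 12,600/18,000 = $6,580.
Earned Income Credit: income exceeds $212,100 by $60,900, which is 16 full-or-partial $4,000 increments; reduction = 16 × $110 = $1,760, leaving $1,980.
Working Family Credit: 7% of the $26,300 excess over $246,700 is $1,841; credit = $3,450 − $1,841 = $1,609.
Total: $6,580 + $1,980 + $1,609 = $10,169.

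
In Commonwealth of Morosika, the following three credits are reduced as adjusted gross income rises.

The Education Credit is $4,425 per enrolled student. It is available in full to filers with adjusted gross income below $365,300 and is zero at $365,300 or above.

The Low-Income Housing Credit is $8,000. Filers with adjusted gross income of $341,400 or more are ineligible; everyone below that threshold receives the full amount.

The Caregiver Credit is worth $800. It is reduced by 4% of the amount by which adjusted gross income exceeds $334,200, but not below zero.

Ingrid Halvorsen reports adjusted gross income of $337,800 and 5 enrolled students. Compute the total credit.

$30,781

Education Credit: base = 5 × $4,425 = $22,125. $337,800 is below the $365,300 cutoff, so the full $22,125 applies.
Low-Income Housing Credit: $337,800 is below the $341,400 cutoff, so the full $8,000 applies.
Caregiver Credit: 4% of the $3,600 excess over $334,200 is $144; credit = $800 − $144 = $656.
Total: $22,125 + $8,000 + $656 = $30,781.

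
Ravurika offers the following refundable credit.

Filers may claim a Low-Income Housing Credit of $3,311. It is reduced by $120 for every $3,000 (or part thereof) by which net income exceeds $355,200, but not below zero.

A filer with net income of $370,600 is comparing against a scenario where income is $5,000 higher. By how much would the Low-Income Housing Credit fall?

$120

At $370,600 — income exceeds $355,200 by $15,400, which is 6 full-or-partial $3,000 increments; reduction = 6 × $120 = $720, leaving $2,591.
At $375,600 — income exceeds $355,200 by $20,400, which is 7 full-or-partial $3,000 increments; reduction = 7 × $120 = $840, leaving $2,471.
Lost: $2,591 − $2,471 = $120.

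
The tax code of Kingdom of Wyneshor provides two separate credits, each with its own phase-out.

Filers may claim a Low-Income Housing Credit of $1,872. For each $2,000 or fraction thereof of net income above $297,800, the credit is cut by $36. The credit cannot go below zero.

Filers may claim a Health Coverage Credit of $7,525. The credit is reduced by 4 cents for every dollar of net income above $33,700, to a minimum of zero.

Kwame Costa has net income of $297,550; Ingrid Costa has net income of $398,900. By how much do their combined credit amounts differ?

$1,836

Kwame ($297,550): Low-Income Housing Credit: $297,550 is at or below the $297,800 threshold, so the full $1,872 applies. Health Coverage Credit: 4% of the $263,850 excess over $33,700 is $10,554 ≥ base, so the credit is $0. total $1,872 + $0 = $1,872
Ingrid ($398,900): Low-Income Housing Credit: income exceeds $297,800 by $101,100, which is 51 full-or-partial $2,000 increments; reduction = 51 × $36 = $1,836, leaving $36. Health Coverage Credit: 4% of the $365,200 excess over $33,700 is $14,608 ≥ base, so the credit is $0. total $36 + $0 = $36
Difference: |$1,872 − $36| = $1,836.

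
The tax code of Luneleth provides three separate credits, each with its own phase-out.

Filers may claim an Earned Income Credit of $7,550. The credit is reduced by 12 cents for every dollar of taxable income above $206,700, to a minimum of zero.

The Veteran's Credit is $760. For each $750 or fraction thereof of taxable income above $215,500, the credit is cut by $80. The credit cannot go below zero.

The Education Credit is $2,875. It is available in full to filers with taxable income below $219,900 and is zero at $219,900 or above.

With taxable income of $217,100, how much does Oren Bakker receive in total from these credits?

$9,697

Earned Income Credit: 12% of the $10,400 excess over $206,700 is $1,248; credit = $7,550 − $1,248 = $6,302.
Veteran's Credit: income exceeds $215,500 by $1,600, which is 3 full-or-partial $750 increments; reduction = 3 × $80 = $240, leaving $520.
Education Credit: $217,100 is below the $219,900 cutoff, so the full $2,875 applies.
Total: $6,302 + $520 + $2,875 = $9,697.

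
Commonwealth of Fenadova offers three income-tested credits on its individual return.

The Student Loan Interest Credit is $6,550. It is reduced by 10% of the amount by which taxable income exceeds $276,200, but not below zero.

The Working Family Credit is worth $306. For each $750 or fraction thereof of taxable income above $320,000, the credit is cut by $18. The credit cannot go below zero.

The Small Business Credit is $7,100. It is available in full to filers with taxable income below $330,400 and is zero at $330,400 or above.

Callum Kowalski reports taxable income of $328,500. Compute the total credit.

Student Loan Interest Credit: 10% of the $52,300 excess over $276,200 is $5,230; credit = $6,550 − $5,230 = $1,320.
Working Family Credit: income exceeds $320,000 by $8,500, which is 12 full-or-partial $750 increments; reduction = 12 × $18 = $216, leaving $90.
Small Business Credit: $328,500 is below the $330,400 cutoff, so the full $7,100 applies.
Total: $1,320 + $90 + $7,100 = $8,510.

$8,510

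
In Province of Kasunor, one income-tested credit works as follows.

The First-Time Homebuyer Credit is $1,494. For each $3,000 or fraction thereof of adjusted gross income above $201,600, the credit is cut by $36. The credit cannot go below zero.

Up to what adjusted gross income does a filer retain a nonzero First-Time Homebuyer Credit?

After 41 increments the reduction is 41 × $36 = $1,476, leaving $18; one more increment wipes it out. Increment 41 ends at excess 41 × $3,000 = $123,000, so the highest qualifying income is $201,600 + $123,000 = $324,600.

$324,600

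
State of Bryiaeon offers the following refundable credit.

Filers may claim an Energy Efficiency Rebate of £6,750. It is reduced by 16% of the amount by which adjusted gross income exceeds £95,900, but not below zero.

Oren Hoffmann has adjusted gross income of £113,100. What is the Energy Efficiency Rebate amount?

Energy Efficiency Rebate: 16% of the £17,200 excess over £95,900 is £2,752; credit = £6,750 − £2,752 = £3,998.

£3,998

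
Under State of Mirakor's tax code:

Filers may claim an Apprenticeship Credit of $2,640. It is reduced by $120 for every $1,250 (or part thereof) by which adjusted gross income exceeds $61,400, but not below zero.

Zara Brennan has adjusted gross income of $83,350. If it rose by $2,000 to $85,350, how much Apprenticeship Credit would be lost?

$240

At $83,350 — income exceeds $61,400 by $21,950, which is 18 full-or-partial $1,250 increments; reduction = 18 × $120 = $2,160, leaving $480.
At $85,350 — income exceeds $61,400 by $23,950, which is 20 full-or-partial $1,250 increments; reduction = 20 × $120 = $2,400, leaving $240.
Lost: $480 − $240 = $240.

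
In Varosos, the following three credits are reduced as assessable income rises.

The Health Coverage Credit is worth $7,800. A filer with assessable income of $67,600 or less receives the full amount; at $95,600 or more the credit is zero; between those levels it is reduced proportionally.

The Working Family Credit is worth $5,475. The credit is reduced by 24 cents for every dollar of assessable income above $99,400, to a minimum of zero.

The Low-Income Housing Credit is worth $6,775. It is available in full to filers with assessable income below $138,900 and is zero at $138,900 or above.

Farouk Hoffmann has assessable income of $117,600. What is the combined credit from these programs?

$7,882

Health Coverage Credit: $117,600 is at or above $95,600, so the credit is $0.
Working Family Credit: 24% of the $18,200 excess over $99,400 is $4,368; credit = $5,475 − $4,368 = $1,107.
Low-Income Housing Credit: $117,600 is below the $138,900 cutoff, so the full $6,775 applies.
Total: $0 + $1,107 + $6,775 = $7,882.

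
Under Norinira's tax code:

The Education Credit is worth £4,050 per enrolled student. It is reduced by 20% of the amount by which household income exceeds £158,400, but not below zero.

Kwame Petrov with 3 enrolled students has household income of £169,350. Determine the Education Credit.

Education Credit: base = 3 × £4,050 = £12,150. 20% of the £10,950 excess over £158,400 is £2,190; credit = £12,150 − £2,190 = £9,960.

£9,960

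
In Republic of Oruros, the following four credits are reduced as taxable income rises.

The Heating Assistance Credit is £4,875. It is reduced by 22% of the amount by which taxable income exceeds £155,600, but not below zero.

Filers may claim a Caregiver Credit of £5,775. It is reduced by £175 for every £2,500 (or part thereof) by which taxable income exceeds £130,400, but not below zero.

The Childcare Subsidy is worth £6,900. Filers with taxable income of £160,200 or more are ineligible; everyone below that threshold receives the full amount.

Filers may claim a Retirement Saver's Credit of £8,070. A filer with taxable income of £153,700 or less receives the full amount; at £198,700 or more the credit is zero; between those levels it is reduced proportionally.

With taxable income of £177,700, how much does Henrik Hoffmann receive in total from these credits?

£6,229

Heating Assistance Credit: 22% of the £22,100 excess over £155,600 is £4,862; credit = £4,875 − £4,862 = £13.
Caregiver Credit: income exceeds £130,400 by £47,300, which is 19 full-or-partial £2,500 increments; reduction = 19 × £175 = £3,325, leaving £2,450.
Childcare Subsidy: £177,700 meets or exceeds the £160,200 cutoff, so the credit is £0.
Retirement Saver's Credit: £177,700 is £24,000 into a £45,000 phase-out range, leaving 21,000/45,000 of the credit: £8,070 × 21,000/45,000 = £3,766.
Total: £13 + £2,450 + £0 + £3,766 = £6,229.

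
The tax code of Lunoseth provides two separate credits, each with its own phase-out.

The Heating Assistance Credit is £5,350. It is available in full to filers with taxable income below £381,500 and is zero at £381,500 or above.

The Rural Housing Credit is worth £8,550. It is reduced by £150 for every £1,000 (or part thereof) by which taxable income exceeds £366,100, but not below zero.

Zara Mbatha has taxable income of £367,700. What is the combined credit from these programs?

Heating Assistance Credit: £367,700 is below the £381,500 cutoff, so the full £5,350 applies.
Rural Housing Credit: income exceeds £366,100 by £1,600, which is 2 full-or-partial £1,000 increments; reduction = 2 × £150 = £300, leaving £8,250.
Total: £5,350 + £8,250 = £13,600.

£13,600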